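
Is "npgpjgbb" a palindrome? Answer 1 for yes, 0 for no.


Input: npgpjgbb
Reversed: bbgjpgpn
  Compare pos 0 ('n') with pos 7 ('b'): MISMATCH
  Compare pos 1 ('p') with pos 6 ('b'): MISMATCH
  Compare pos 2 ('g') with pos 5 ('g'): match
  Compare pos 3 ('p') with pos 4 ('j'): MISMATCH
Result: not a palindrome

0


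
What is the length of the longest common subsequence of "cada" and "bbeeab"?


LCS of "cada" and "bbeeab"
DP table:
           b    b    e    e    a    b
      0    0    0    0    0    0    0
  c   0    0    0    0    0    0    0
  a   0    0    0    0    0    1    1
  d   0    0    0    0    0    1    1
  a   0    0    0    0    0    1    1
LCS length = dp[4][6] = 1

1


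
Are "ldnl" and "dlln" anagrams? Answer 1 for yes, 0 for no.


Strings: "ldnl", "dlln"
Sorted first:  dlln
Sorted second: dlln
Sorted forms match => anagrams

1


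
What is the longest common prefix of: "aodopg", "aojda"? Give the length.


Words: aodopg, aojda
  Position 0: all 'a' => match
  Position 1: all 'o' => match
  Position 2: ('d', 'j') => mismatch, stop
LCP = "ao" (length 2)

2


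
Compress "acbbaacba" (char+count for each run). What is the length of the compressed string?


Input: acbbaacba
Runs:
  'a' x 1 => "a1"
  'c' x 1 => "c1"
  'b' x 2 => "b2"
  'a' x 2 => "a2"
  'c' x 1 => "c1"
  'b' x 1 => "b1"
  'a' x 1 => "a1"
Compressed: "a1c1b2a2c1b1a1"
Compressed length: 14

14


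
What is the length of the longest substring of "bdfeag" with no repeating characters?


Input: "bdfeag"
Sliding window (track last position of each char):
  Position 0 ('b'): window [0,0] length 1 -- new best
  Position 1 ('d'): window [0,1] length 2 -- new best
  Position 2 ('f'): window [0,2] length 3 -- new best
  Position 3 ('e'): window [0,3] length 4 -- new best
  Position 4 ('a'): window [0,4] length 5 -- new best
  Position 5 ('g'): window [0,5] length 6 -- new best
Longest substring with no repeats: "bdfeag" with length 6

6


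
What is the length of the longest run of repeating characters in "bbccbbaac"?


Input: "bbccbbaac"
Scanning for longest run:
  Position 1 ('b'): continues run of 'b', length=2
  Position 2 ('c'): new char, reset run to 1
  Position 3 ('c'): continues run of 'c', length=2
  Position 4 ('b'): new char, reset run to 1
  Position 5 ('b'): continues run of 'b', length=2
  Position 6 ('a'): new char, reset run to 1
  Position 7 ('a'): continues run of 'a', length=2
  Position 8 ('c'): new char, reset run to 1
Longest run: 'b' with length 2

2


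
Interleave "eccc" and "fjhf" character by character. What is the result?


Interleaving "eccc" and "fjhf":
  Position 0: 'e' from first, 'f' from second => "ef"
  Position 1: 'c' from first, 'j' from second => "cj"
  Position 2: 'c' from first, 'h' from second => "ch"
  Position 3: 'c' from first, 'f' from second => "cf"
Result: efcjchcf

efcjchcf


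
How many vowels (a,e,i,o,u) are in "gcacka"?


Input: gcacka
Checking each character:
  'g' at position 0: consonant
  'c' at position 1: consonant
  'a' at position 2: vowel (running total: 1)
  'c' at position 3: consonant
  'k' at position 4: consonant
  'a' at position 5: vowel (running total: 2)
Total vowels: 2

2


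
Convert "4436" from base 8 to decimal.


Input: "4436" in base 8
Positional expansion:
  Digit '4' (value 4) x 8^3 = 2048
  Digit '4' (value 4) x 8^2 = 256
  Digit '3' (value 3) x 8^1 = 24
  Digit '6' (value 6) x 8^0 = 6
Sum = 2334

2334


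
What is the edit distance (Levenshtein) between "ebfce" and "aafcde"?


Computing edit distance: "ebfce" -> "aafcde"
DP table:
           a    a    f    c    d    e
      0    1    2    3    4    5    6
  e   1    1    2    3    4    5    5
  b   2    2    2    3    4    5    6
  f   3    3    3    2    3    4    5
  c   4    4    4    3    2    3    4
  e   5    5    5    4    3    3    3
Edit distance = dp[5][6] = 3

3


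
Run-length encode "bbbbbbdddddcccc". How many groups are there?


Input: bbbbbbdddddcccc
Scanning for consecutive runs:
  Group 1: 'b' x 6 (positions 0-5)
  Group 2: 'd' x 5 (positions 6-10)
  Group 3: 'c' x 4 (positions 11-14)
Total groups: 3

3


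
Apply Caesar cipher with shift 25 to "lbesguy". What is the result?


Caesar cipher: shift "lbesguy" by 25
  'l' (pos 11) + 25 = pos 10 = 'k'
  'b' (pos 1) + 25 = pos 0 = 'a'
  'e' (pos 4) + 25 = pos 3 = 'd'
  's' (pos 18) + 25 = pos 17 = 'r'
  'g' (pos 6) + 25 = pos 5 = 'f'
  'u' (pos 20) + 25 = pos 19 = 't'
  'y' (pos 24) + 25 = pos 23 = 'x'
Result: kadrftx

kadrftx


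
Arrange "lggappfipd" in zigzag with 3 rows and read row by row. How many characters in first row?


Zigzag "lggappfipd" into 3 rows:
Placing characters:
  'l' => row 0
  'g' => row 1
  'g' => row 2
  'a' => row 1
  'p' => row 0
  'p' => row 1
  'f' => row 2
  'i' => row 1
  'p' => row 0
  'd' => row 1
Rows:
  Row 0: "lpp"
  Row 1: "gapid"
  Row 2: "gf"
First row length: 3

3


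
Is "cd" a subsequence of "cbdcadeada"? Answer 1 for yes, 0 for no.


Check if "cd" is a subsequence of "cbdcadeada"
Greedy scan:
  Position 0 ('c'): matches sub[0] = 'c'
  Position 1 ('b'): no match needed
  Position 2 ('d'): matches sub[1] = 'd'
  Position 3 ('c'): no match needed
  Position 4 ('a'): no match needed
  Position 5 ('d'): no match needed
  Position 6 ('e'): no match needed
  Position 7 ('a'): no match needed
  Position 8 ('d'): no match needed
  Position 9 ('a'): no match needed
All 2 characters matched => is a subsequence

1


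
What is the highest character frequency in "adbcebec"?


Input: adbcebec
Character counts:
  'a': 1
  'b': 2
  'c': 2
  'd': 1
  'e': 2
Maximum frequency: 2

2


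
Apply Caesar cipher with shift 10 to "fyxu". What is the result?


Caesar cipher: shift "fyxu" by 10
  'f' (pos 5) + 10 = pos 15 = 'p'
  'y' (pos 24) + 10 = pos 8 = 'i'
  'x' (pos 23) + 10 = pos 7 = 'h'
  'u' (pos 20) + 10 = pos 4 = 'e'
Result: pihe

pihe


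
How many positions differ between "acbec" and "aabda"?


Comparing "acbec" and "aabda" position by position:
  Position 0: 'a' vs 'a' => same
  Position 1: 'c' vs 'a' => DIFFER
  Position 2: 'b' vs 'b' => same
  Position 3: 'e' vs 'd' => DIFFER
  Position 4: 'c' vs 'a' => DIFFER
Positions that differ: 3

3


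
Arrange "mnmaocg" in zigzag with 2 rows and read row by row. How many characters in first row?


Zigzag "mnmaocg" into 2 rows:
Placing characters:
  'm' => row 0
  'n' => row 1
  'm' => row 0
  'a' => row 1
  'o' => row 0
  'c' => row 1
  'g' => row 0
Rows:
  Row 0: "mmog"
  Row 1: "nac"
First row length: 4

4


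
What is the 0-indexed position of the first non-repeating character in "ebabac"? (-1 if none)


Input: ebabac
Character frequencies:
  'a': 2
  'b': 2
  'c': 1
  'e': 1
Scanning left to right for freq == 1:
  Position 0 ('e'): unique! => answer = 0

0


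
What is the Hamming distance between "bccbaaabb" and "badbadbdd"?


Comparing "bccbaaabb" and "badbadbdd" position by position:
  Position 0: 'b' vs 'b' => same
  Position 1: 'c' vs 'a' => differ
  Position 2: 'c' vs 'd' => differ
  Position 3: 'b' vs 'b' => same
  Position 4: 'a' vs 'a' => same
  Position 5: 'a' vs 'd' => differ
  Position 6: 'a' vs 'b' => differ
  Position 7: 'b' vs 'd' => differ
  Position 8: 'b' vs 'd' => differ
Total differences (Hamming distance): 6

6


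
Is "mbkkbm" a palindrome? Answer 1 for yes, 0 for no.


Input: mbkkbm
Reversed: mbkkbm
  Compare pos 0 ('m') with pos 5 ('m'): match
  Compare pos 1 ('b') with pos 4 ('b'): match
  Compare pos 2 ('k') with pos 3 ('k'): match
Result: palindrome

1


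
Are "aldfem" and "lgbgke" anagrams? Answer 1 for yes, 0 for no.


Strings: "aldfem", "lgbgke"
Sorted first:  adeflm
Sorted second: beggkl
Differ at position 0: 'a' vs 'b' => not anagrams

0


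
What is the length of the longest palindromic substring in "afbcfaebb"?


Input: "afbcfaebb"
Checking substrings for palindromes:
  [7:9] "bb" (len 2) => palindrome
Longest palindromic substring: "bb" with length 2

2


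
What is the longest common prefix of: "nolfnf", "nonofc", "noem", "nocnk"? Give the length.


Words: nolfnf, nonofc, noem, nocnk
  Position 0: all 'n' => match
  Position 1: all 'o' => match
  Position 2: ('l', 'n', 'e', 'c') => mismatch, stop
LCP = "no" (length 2)

2


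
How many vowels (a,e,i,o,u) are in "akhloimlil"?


Input: akhloimlil
Checking each character:
  'a' at position 0: vowel (running total: 1)
  'k' at position 1: consonant
  'h' at position 2: consonant
  'l' at position 3: consonant
  'o' at position 4: vowel (running total: 2)
  'i' at position 5: vowel (running total: 3)
  'm' at position 6: consonant
  'l' at position 7: consonant
  'i' at position 8: vowel (running total: 4)
  'l' at position 9: consonant
Total vowels: 4

4


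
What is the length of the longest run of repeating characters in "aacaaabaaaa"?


Input: "aacaaabaaaa"
Scanning for longest run:
  Position 1 ('a'): continues run of 'a', length=2
  Position 2 ('c'): new char, reset run to 1
  Position 3 ('a'): new char, reset run to 1
  Position 4 ('a'): continues run of 'a', length=2
  Position 5 ('a'): continues run of 'a', length=3
  Position 6 ('b'): new char, reset run to 1
  Position 7 ('a'): new char, reset run to 1
  Position 8 ('a'): continues run of 'a', length=2
  Position 9 ('a'): continues run of 'a', length=3
  Position 10 ('a'): continues run of 'a', length=4
Longest run: 'a' with length 4

4


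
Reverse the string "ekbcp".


Input: ekbcp
Reading characters right to left:
  Position 4: 'p'
  Position 3: 'c'
  Position 2: 'b'
  Position 1: 'k'
  Position 0: 'e'
Reversed: pcbke

pcbke


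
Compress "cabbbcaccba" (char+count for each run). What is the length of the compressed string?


Input: cabbbcaccba
Runs:
  'c' x 1 => "c1"
  'a' x 1 => "a1"
  'b' x 3 => "b3"
  'c' x 1 => "c1"
  'a' x 1 => "a1"
  'c' x 2 => "c2"
  'b' x 1 => "b1"
  'a' x 1 => "a1"
Compressed: "c1a1b3c1a1c2b1a1"
Compressed length: 16

16


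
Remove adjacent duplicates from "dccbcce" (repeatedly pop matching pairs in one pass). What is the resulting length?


Input: dccbcce
Stack-based adjacent duplicate removal:
  Read 'd': push. Stack: d
  Read 'c': push. Stack: dc
  Read 'c': matches stack top 'c' => pop. Stack: d
  Read 'b': push. Stack: db
  Read 'c': push. Stack: dbc
  Read 'c': matches stack top 'c' => pop. Stack: db
  Read 'e': push. Stack: dbe
Final stack: "dbe" (length 3)

3


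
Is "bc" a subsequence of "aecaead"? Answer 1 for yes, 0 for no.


Check if "bc" is a subsequence of "aecaead"
Greedy scan:
  Position 0 ('a'): no match needed
  Position 1 ('e'): no match needed
  Position 2 ('c'): no match needed
  Position 3 ('a'): no match needed
  Position 4 ('e'): no match needed
  Position 5 ('a'): no match needed
  Position 6 ('d'): no match needed
Only matched 0/2 characters => not a subsequence

0


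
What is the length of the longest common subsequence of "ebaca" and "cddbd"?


LCS of "ebaca" and "cddbd"
DP table:
           c    d    d    b    d
      0    0    0    0    0    0
  e   0    0    0    0    0    0
  b   0    0    0    0    1    1
  a   0    0    0    0    1    1
  c   0    1    1    1    1    1
  a   0    1    1    1    1    1
LCS length = dp[5][5] = 1

1


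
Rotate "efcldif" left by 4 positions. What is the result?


Input: "efcldif", rotate left by 4
First 4 characters: "efcl"
Remaining characters: "dif"
Concatenate remaining + first: "dif" + "efcl" = "difefcl"

difefcl


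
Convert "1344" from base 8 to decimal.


Input: "1344" in base 8
Positional expansion:
  Digit '1' (value 1) x 8^3 = 512
  Digit '3' (value 3) x 8^2 = 192
  Digit '4' (value 4) x 8^1 = 32
  Digit '4' (value 4) x 8^0 = 4
Sum = 740

740


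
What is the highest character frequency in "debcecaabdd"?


Input: debcecaabdd
Character counts:
  'a': 2
  'b': 2
  'c': 2
  'd': 3
  'e': 2
Maximum frequency: 3

3


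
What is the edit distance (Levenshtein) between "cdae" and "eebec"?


Computing edit distance: "cdae" -> "eebec"
DP table:
           e    e    b    e    c
      0    1    2    3    4    5
  c   1    1    2    3    4    4
  d   2    2    2    3    4    5
  a   3    3    3    3    4    5
  e   4    3    3    4    3    4
Edit distance = dp[4][5] = 4

4


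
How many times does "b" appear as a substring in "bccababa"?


Searching for "b" in "bccababa"
Scanning each position:
  Position 0: "b" => MATCH
  Position 1: "c" => no
  Position 2: "c" => no
  Position 3: "a" => no
  Position 4: "b" => MATCH
  Position 5: "a" => no
  Position 6: "b" => MATCH
  Position 7: "a" => no
Total occurrences: 3

3


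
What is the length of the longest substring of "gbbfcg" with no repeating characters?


Input: "gbbfcg"
Sliding window (track last position of each char):
  Position 0 ('g'): window [0,0] length 1 -- new best
  Position 1 ('b'): window [0,1] length 2 -- new best
  Position 2 ('b'): repeat (last at 1), move window start to 2
  Position 2 ('b'): window [2,2] length 1
  Position 3 ('f'): window [2,3] length 2
  Position 4 ('c'): window [2,4] length 3 -- new best
  Position 5 ('g'): window [2,5] length 4 -- new best
Longest substring with no repeats: "bfcg" with length 4

4


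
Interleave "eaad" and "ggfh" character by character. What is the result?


Interleaving "eaad" and "ggfh":
  Position 0: 'e' from first, 'g' from second => "eg"
  Position 1: 'a' from first, 'g' from second => "ag"
  Position 2: 'a' from first, 'f' from second => "af"
  Position 3: 'd' from first, 'h' from second => "dh"
Result: egagafdh

egagafdh


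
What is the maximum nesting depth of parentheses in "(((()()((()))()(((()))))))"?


Input: "(((()()((()))()(((()))))))"
Tracking depth:
  Position 0 '(': depth becomes 1
  Position 1 '(': depth becomes 2
  Position 2 '(': depth becomes 3
  Position 3 '(': depth becomes 4
  Position 4 ')': depth becomes 3
  Position 5 '(': depth becomes 4
  Position 6 ')': depth becomes 3
  Position 7 '(': depth becomes 4
  Position 8 '(': depth becomes 5
  Position 9 '(': depth becomes 6
  Position 10 ')': depth becomes 5
  Position 11 ')': depth becomes 4
  Position 12 ')': depth becomes 3
  Position 13 '(': depth becomes 4
  Position 14 ')': depth becomes 3
  Position 15 '(': depth becomes 4
  Position 16 '(': depth becomes 5
  Position 17 '(': depth becomes 6
  Position 18 '(': depth becomes 7
  Position 19 ')': depth becomes 6
  Position 20 ')': depth becomes 5
  Position 21 ')': depth becomes 4
  Position 22 ')': depth becomes 3
  Position 23 ')': depth becomes 2
  Position 24 ')': depth becomes 1
  Position 25 ')': depth becomes 0
Maximum depth reached: 7

7


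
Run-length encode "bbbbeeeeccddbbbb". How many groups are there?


Input: bbbbeeeeccddbbbb
Scanning for consecutive runs:
  Group 1: 'b' x 4 (positions 0-3)
  Group 2: 'e' x 4 (positions 4-7)
  Group 3: 'c' x 2 (positions 8-9)
  Group 4: 'd' x 2 (positions 10-11)
  Group 5: 'b' x 4 (positions 12-15)
Total groups: 5

5


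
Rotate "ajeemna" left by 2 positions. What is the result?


Input: "ajeemna", rotate left by 2
First 2 characters: "aj"
Remaining characters: "eemna"
Concatenate remaining + first: "eemna" + "aj" = "eemnaaj"

eemnaaj


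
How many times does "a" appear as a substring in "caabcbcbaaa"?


Searching for "a" in "caabcbcbaaa"
Scanning each position:
  Position 0: "c" => no
  Position 1: "a" => MATCH
  Position 2: "a" => MATCH
  Position 3: "b" => no
  Position 4: "c" => no
  Position 5: "b" => no
  Position 6: "c" => no
  Position 7: "b" => no
  Position 8: "a" => MATCH
  Position 9: "a" => MATCH
  Position 10: "a" => MATCH
Total occurrences: 5

5


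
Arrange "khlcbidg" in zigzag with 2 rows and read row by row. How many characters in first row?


Zigzag "khlcbidg" into 2 rows:
Placing characters:
  'k' => row 0
  'h' => row 1
  'l' => row 0
  'c' => row 1
  'b' => row 0
  'i' => row 1
  'd' => row 0
  'g' => row 1
Rows:
  Row 0: "klbd"
  Row 1: "hcig"
First row length: 4

4


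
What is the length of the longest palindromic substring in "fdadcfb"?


Input: "fdadcfb"
Checking substrings for palindromes:
  [1:4] "dad" (len 3) => palindrome
Longest palindromic substring: "dad" with length 3

3


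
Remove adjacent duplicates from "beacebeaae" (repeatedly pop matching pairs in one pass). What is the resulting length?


Input: beacebeaae
Stack-based adjacent duplicate removal:
  Read 'b': push. Stack: b
  Read 'e': push. Stack: be
  Read 'a': push. Stack: bea
  Read 'c': push. Stack: beac
  Read 'e': push. Stack: beace
  Read 'b': push. Stack: beaceb
  Read 'e': push. Stack: beacebe
  Read 'a': push. Stack: beacebea
  Read 'a': matches stack top 'a' => pop. Stack: beacebe
  Read 'e': matches stack top 'e' => pop. Stack: beaceb
Final stack: "beaceb" (length 6)

6


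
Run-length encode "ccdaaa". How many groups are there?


Input: ccdaaa
Scanning for consecutive runs:
  Group 1: 'c' x 2 (positions 0-1)
  Group 2: 'd' x 1 (positions 2-2)
  Group 3: 'a' x 3 (positions 3-5)
Total groups: 3

3


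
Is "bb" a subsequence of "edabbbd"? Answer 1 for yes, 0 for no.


Check if "bb" is a subsequence of "edabbbd"
Greedy scan:
  Position 0 ('e'): no match needed
  Position 1 ('d'): no match needed
  Position 2 ('a'): no match needed
  Position 3 ('b'): matches sub[0] = 'b'
  Position 4 ('b'): matches sub[1] = 'b'
  Position 5 ('b'): no match needed
  Position 6 ('d'): no match needed
All 2 characters matched => is a subsequence

1


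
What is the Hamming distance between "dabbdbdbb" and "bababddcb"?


Comparing "dabbdbdbb" and "bababddcb" position by position:
  Position 0: 'd' vs 'b' => differ
  Position 1: 'a' vs 'a' => same
  Position 2: 'b' vs 'b' => same
  Position 3: 'b' vs 'a' => differ
  Position 4: 'd' vs 'b' => differ
  Position 5: 'b' vs 'd' => differ
  Position 6: 'd' vs 'd' => same
  Position 7: 'b' vs 'c' => differ
  Position 8: 'b' vs 'b' => same
Total differences (Hamming distance): 5

5


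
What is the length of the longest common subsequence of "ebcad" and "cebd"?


LCS of "ebcad" and "cebd"
DP table:
           c    e    b    d
      0    0    0    0    0
  e   0    0    1    1    1
  b   0    0    1    2    2
  c   0    1    1    2    2
  a   0    1    1    2    2
  d   0    1    1    2    3
LCS length = dp[5][4] = 3

3


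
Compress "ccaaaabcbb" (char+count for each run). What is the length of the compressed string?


Input: ccaaaabcbb
Runs:
  'c' x 2 => "c2"
  'a' x 4 => "a4"
  'b' x 1 => "b1"
  'c' x 1 => "c1"
  'b' x 2 => "b2"
Compressed: "c2a4b1c1b2"
Compressed length: 10

10


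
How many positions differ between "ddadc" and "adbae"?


Comparing "ddadc" and "adbae" position by position:
  Position 0: 'd' vs 'a' => DIFFER
  Position 1: 'd' vs 'd' => same
  Position 2: 'a' vs 'b' => DIFFER
  Position 3: 'd' vs 'a' => DIFFER
  Position 4: 'c' vs 'e' => DIFFER
Positions that differ: 4

4


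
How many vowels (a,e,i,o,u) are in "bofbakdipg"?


Input: bofbakdipg
Checking each character:
  'b' at position 0: consonant
  'o' at position 1: vowel (running total: 1)
  'f' at position 2: consonant
  'b' at position 3: consonant
  'a' at position 4: vowel (running total: 2)
  'k' at position 5: consonant
  'd' at position 6: consonant
  'i' at position 7: vowel (running total: 3)
  'p' at position 8: consonant
  'g' at position 9: consonant
Total vowels: 3

3


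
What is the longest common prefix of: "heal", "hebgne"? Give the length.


Words: heal, hebgne
  Position 0: all 'h' => match
  Position 1: all 'e' => match
  Position 2: ('a', 'b') => mismatch, stop
LCP = "he" (length 2)

2


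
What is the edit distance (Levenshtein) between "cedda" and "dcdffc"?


Computing edit distance: "cedda" -> "dcdffc"
DP table:
           d    c    d    f    f    c
      0    1    2    3    4    5    6
  c   1    1    1    2    3    4    5
  e   2    2    2    2    3    4    5
  d   3    2    3    2    3    4    5
  d   4    3    3    3    3    4    5
  a   5    4    4    4    4    4    5
Edit distance = dp[5][6] = 5

5


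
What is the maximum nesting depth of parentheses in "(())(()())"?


Input: "(())(()())"
Tracking depth:
  Position 0 '(': depth becomes 1
  Position 1 '(': depth becomes 2
  Position 2 ')': depth becomes 1
  Position 3 ')': depth becomes 0
  Position 4 '(': depth becomes 1
  Position 5 '(': depth becomes 2
  Position 6 ')': depth becomes 1
  Position 7 '(': depth becomes 2
  Position 8 ')': depth becomes 1
  Position 9 ')': depth becomes 0
Maximum depth reached: 2

2


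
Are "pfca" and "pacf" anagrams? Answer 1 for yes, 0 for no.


Strings: "pfca", "pacf"
Sorted first:  acfp
Sorted second: acfp
Sorted forms match => anagrams

1


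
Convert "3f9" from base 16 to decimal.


Input: "3f9" in base 16
Positional expansion:
  Digit '3' (value 3) x 16^2 = 768
  Digit 'f' (value 15) x 16^1 = 240
  Digit '9' (value 9) x 16^0 = 9
Sum = 1017

1017


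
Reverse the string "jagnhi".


Input: jagnhi
Reading characters right to left:
  Position 5: 'i'
  Position 4: 'h'
  Position 3: 'n'
  Position 2: 'g'
  Position 1: 'a'
  Position 0: 'j'
Reversed: ihngaj

ihngaj


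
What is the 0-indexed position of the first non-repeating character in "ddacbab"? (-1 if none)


Input: ddacbab
Character frequencies:
  'a': 2
  'b': 2
  'c': 1
  'd': 2
Scanning left to right for freq == 1:
  Position 0 ('d'): freq=2, skip
  Position 1 ('d'): freq=2, skip
  Position 2 ('a'): freq=2, skip
  Position 3 ('c'): unique! => answer = 3

3


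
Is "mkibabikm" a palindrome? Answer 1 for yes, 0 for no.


Input: mkibabikm
Reversed: mkibabikm
  Compare pos 0 ('m') with pos 8 ('m'): match
  Compare pos 1 ('k') with pos 7 ('k'): match
  Compare pos 2 ('i') with pos 6 ('i'): match
  Compare pos 3 ('b') with pos 5 ('b'): match
Result: palindrome

1


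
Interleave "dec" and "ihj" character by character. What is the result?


Interleaving "dec" and "ihj":
  Position 0: 'd' from first, 'i' from second => "di"
  Position 1: 'e' from first, 'h' from second => "eh"
  Position 2: 'c' from first, 'j' from second => "cj"
Result: diehcj

diehcj


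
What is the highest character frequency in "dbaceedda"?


Input: dbaceedda
Character counts:
  'a': 2
  'b': 1
  'c': 1
  'd': 3
  'e': 2
Maximum frequency: 3

3


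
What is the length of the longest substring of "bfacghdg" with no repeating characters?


Input: "bfacghdg"
Sliding window (track last position of each char):
  Position 0 ('b'): window [0,0] length 1 -- new best
  Position 1 ('f'): window [0,1] length 2 -- new best
  Position 2 ('a'): window [0,2] length 3 -- new best
  Position 3 ('c'): window [0,3] length 4 -- new best
  Position 4 ('g'): window [0,4] length 5 -- new best
  Position 5 ('h'): window [0,5] length 6 -- new best
  Position 6 ('d'): window [0,6] length 7 -- new best
  Position 7 ('g'): repeat (last at 4), move window start to 5
  Position 7 ('g'): window [5,7] length 3
Longest substring with no repeats: "bfacghd" with length 7

7


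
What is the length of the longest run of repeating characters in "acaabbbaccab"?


Input: "acaabbbaccab"
Scanning for longest run:
  Position 1 ('c'): new char, reset run to 1
  Position 2 ('a'): new char, reset run to 1
  Position 3 ('a'): continues run of 'a', length=2
  Position 4 ('b'): new char, reset run to 1
  Position 5 ('b'): continues run of 'b', length=2
  Position 6 ('b'): continues run of 'b', length=3
  Position 7 ('a'): new char, reset run to 1
  Position 8 ('c'): new char, reset run to 1
  Position 9 ('c'): continues run of 'c', length=2
  Position 10 ('a'): new char, reset run to 1
  Position 11 ('b'): new char, reset run to 1
Longest run: 'b' with length 3

3


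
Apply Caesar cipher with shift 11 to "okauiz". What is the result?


Caesar cipher: shift "okauiz" by 11
  'o' (pos 14) + 11 = pos 25 = 'z'
  'k' (pos 10) + 11 = pos 21 = 'v'
  'a' (pos 0) + 11 = pos 11 = 'l'
  'u' (pos 20) + 11 = pos 5 = 'f'
  'i' (pos 8) + 11 = pos 19 = 't'
  'z' (pos 25) + 11 = pos 10 = 'k'
Result: zvlftk

zvlftk


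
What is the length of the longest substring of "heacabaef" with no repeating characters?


Input: "heacabaef"
Sliding window (track last position of each char):
  Position 0 ('h'): window [0,0] length 1 -- new best
  Position 1 ('e'): window [0,1] length 2 -- new best
  Position 2 ('a'): window [0,2] length 3 -- new best
  Position 3 ('c'): window [0,3] length 4 -- new best
  Position 4 ('a'): repeat (last at 2), move window start to 3
  Position 4 ('a'): window [3,4] length 2
  Position 5 ('b'): window [3,5] length 3
  Position 6 ('a'): repeat (last at 4), move window start to 5
  Position 6 ('a'): window [5,6] length 2
  Position 7 ('e'): window [5,7] length 3
  Position 8 ('f'): window [5,8] length 4
Longest substring with no repeats: "heac" with length 4

4


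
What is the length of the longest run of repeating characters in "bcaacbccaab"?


Input: "bcaacbccaab"
Scanning for longest run:
  Position 1 ('c'): new char, reset run to 1
  Position 2 ('a'): new char, reset run to 1
  Position 3 ('a'): continues run of 'a', length=2
  Position 4 ('c'): new char, reset run to 1
  Position 5 ('b'): new char, reset run to 1
  Position 6 ('c'): new char, reset run to 1
  Position 7 ('c'): continues run of 'c', length=2
  Position 8 ('a'): new char, reset run to 1
  Position 9 ('a'): continues run of 'a', length=2
  Position 10 ('b'): new char, reset run to 1
Longest run: 'a' with length 2

2


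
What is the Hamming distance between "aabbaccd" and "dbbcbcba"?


Comparing "aabbaccd" and "dbbcbcba" position by position:
  Position 0: 'a' vs 'd' => differ
  Position 1: 'a' vs 'b' => differ
  Position 2: 'b' vs 'b' => same
  Position 3: 'b' vs 'c' => differ
  Position 4: 'a' vs 'b' => differ
  Position 5: 'c' vs 'c' => same
  Position 6: 'c' vs 'b' => differ
  Position 7: 'd' vs 'a' => differ
Total differences (Hamming distance): 6

6


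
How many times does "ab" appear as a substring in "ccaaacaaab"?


Searching for "ab" in "ccaaacaaab"
Scanning each position:
  Position 0: "cc" => no
  Position 1: "ca" => no
  Position 2: "aa" => no
  Position 3: "aa" => no
  Position 4: "ac" => no
  Position 5: "ca" => no
  Position 6: "aa" => no
  Position 7: "aa" => no
  Position 8: "ab" => MATCH
Total occurrences: 1

1


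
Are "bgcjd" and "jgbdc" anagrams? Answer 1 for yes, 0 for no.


Strings: "bgcjd", "jgbdc"
Sorted first:  bcdgj
Sorted second: bcdgj
Sorted forms match => anagrams

1


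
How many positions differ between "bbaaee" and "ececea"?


Comparing "bbaaee" and "ececea" position by position:
  Position 0: 'b' vs 'e' => DIFFER
  Position 1: 'b' vs 'c' => DIFFER
  Position 2: 'a' vs 'e' => DIFFER
  Position 3: 'a' vs 'c' => DIFFER
  Position 4: 'e' vs 'e' => same
  Position 5: 'e' vs 'a' => DIFFER
Positions that differ: 5

5


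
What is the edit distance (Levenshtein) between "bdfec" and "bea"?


Computing edit distance: "bdfec" -> "bea"
DP table:
           b    e    a
      0    1    2    3
  b   1    0    1    2
  d   2    1    1    2
  f   3    2    2    2
  e   4    3    2    3
  c   5    4    3    3
Edit distance = dp[5][3] = 3

3


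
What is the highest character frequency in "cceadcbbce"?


Input: cceadcbbce
Character counts:
  'a': 1
  'b': 2
  'c': 4
  'd': 1
  'e': 2
Maximum frequency: 4

4


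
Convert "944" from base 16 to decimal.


Input: "944" in base 16
Positional expansion:
  Digit '9' (value 9) x 16^2 = 2304
  Digit '4' (value 4) x 16^1 = 64
  Digit '4' (value 4) x 16^0 = 4
Sum = 2372

2372


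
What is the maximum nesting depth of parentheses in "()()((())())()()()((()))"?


Input: "()()((())())()()()((()))"
Tracking depth:
  Position 0 '(': depth becomes 1
  Position 1 ')': depth becomes 0
  Position 2 '(': depth becomes 1
  Position 3 ')': depth becomes 0
  Position 4 '(': depth becomes 1
  Position 5 '(': depth becomes 2
  Position 6 '(': depth becomes 3
  Position 7 ')': depth becomes 2
  Position 8 ')': depth becomes 1
  Position 9 '(': depth becomes 2
  Position 10 ')': depth becomes 1
  Position 11 ')': depth becomes 0
  Position 12 '(': depth becomes 1
  Position 13 ')': depth becomes 0
  Position 14 '(': depth becomes 1
  Position 15 ')': depth becomes 0
  Position 16 '(': depth becomes 1
  Position 17 ')': depth becomes 0
  Position 18 '(': depth becomes 1
  Position 19 '(': depth becomes 2
  Position 20 '(': depth becomes 3
  Position 21 ')': depth becomes 2
  Position 22 ')': depth becomes 1
  Position 23 ')': depth becomes 0
Maximum depth reached: 3

3


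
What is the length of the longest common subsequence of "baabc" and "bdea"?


LCS of "baabc" and "bdea"
DP table:
           b    d    e    a
      0    0    0    0    0
  b   0    1    1    1    1
  a   0    1    1    1    2
  a   0    1    1    1    2
  b   0    1    1    1    2
  c   0    1    1    1    2
LCS length = dp[5][4] = 2

2


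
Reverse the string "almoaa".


Input: almoaa
Reading characters right to left:
  Position 5: 'a'
  Position 4: 'a'
  Position 3: 'o'
  Position 2: 'm'
  Position 1: 'l'
  Position 0: 'a'
Reversed: aaomla

aaomla


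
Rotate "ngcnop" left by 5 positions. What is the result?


Input: "ngcnop", rotate left by 5
First 5 characters: "ngcno"
Remaining characters: "p"
Concatenate remaining + first: "p" + "ngcno" = "pngcno"

pngcno


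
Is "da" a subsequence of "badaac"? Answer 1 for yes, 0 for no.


Check if "da" is a subsequence of "badaac"
Greedy scan:
  Position 0 ('b'): no match needed
  Position 1 ('a'): no match needed
  Position 2 ('d'): matches sub[0] = 'd'
  Position 3 ('a'): matches sub[1] = 'a'
  Position 4 ('a'): no match needed
  Position 5 ('c'): no match needed
All 2 characters matched => is a subsequence

1


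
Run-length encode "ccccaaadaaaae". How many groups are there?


Input: ccccaaadaaaae
Scanning for consecutive runs:
  Group 1: 'c' x 4 (positions 0-3)
  Group 2: 'a' x 3 (positions 4-6)
  Group 3: 'd' x 1 (positions 7-7)
  Group 4: 'a' x 4 (positions 8-11)
  Group 5: 'e' x 1 (positions 12-12)
Total groups: 5

5


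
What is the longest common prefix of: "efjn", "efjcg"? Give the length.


Words: efjn, efjcg
  Position 0: all 'e' => match
  Position 1: all 'f' => match
  Position 2: all 'j' => match
  Position 3: ('n', 'c') => mismatch, stop
LCP = "efj" (length 3)

3


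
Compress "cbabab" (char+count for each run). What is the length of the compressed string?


Input: cbabab
Runs:
  'c' x 1 => "c1"
  'b' x 1 => "b1"
  'a' x 1 => "a1"
  'b' x 1 => "b1"
  'a' x 1 => "a1"
  'b' x 1 => "b1"
Compressed: "c1b1a1b1a1b1"
Compressed length: 12

12


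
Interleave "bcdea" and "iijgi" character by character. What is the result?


Interleaving "bcdea" and "iijgi":
  Position 0: 'b' from first, 'i' from second => "bi"
  Position 1: 'c' from first, 'i' from second => "ci"
  Position 2: 'd' from first, 'j' from second => "dj"
  Position 3: 'e' from first, 'g' from second => "eg"
  Position 4: 'a' from first, 'i' from second => "ai"
Result: bicidjegai

bicidjegai


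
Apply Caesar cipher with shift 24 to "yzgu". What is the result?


Caesar cipher: shift "yzgu" by 24
  'y' (pos 24) + 24 = pos 22 = 'w'
  'z' (pos 25) + 24 = pos 23 = 'x'
  'g' (pos 6) + 24 = pos 4 = 'e'
  'u' (pos 20) + 24 = pos 18 = 's'
Result: wxes

wxes


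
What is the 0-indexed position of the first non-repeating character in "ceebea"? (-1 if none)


Input: ceebea
Character frequencies:
  'a': 1
  'b': 1
  'c': 1
  'e': 3
Scanning left to right for freq == 1:
  Position 0 ('c'): unique! => answer = 0

0


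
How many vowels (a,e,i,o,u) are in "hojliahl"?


Input: hojliahl
Checking each character:
  'h' at position 0: consonant
  'o' at position 1: vowel (running total: 1)
  'j' at position 2: consonant
  'l' at position 3: consonant
  'i' at position 4: vowel (running total: 2)
  'a' at position 5: vowel (running total: 3)
  'h' at position 6: consonant
  'l' at position 7: consonant
Total vowels: 3

3


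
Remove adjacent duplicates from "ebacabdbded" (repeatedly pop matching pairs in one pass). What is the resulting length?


Input: ebacabdbded
Stack-based adjacent duplicate removal:
  Read 'e': push. Stack: e
  Read 'b': push. Stack: eb
  Read 'a': push. Stack: eba
  Read 'c': push. Stack: ebac
  Read 'a': push. Stack: ebaca
  Read 'b': push. Stack: ebacab
  Read 'd': push. Stack: ebacabd
  Read 'b': push. Stack: ebacabdb
  Read 'd': push. Stack: ebacabdbd
  Read 'e': push. Stack: ebacabdbde
  Read 'd': push. Stack: ebacabdbded
Final stack: "ebacabdbded" (length 11)

11


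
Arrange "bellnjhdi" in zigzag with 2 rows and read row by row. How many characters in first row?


Zigzag "bellnjhdi" into 2 rows:
Placing characters:
  'b' => row 0
  'e' => row 1
  'l' => row 0
  'l' => row 1
  'n' => row 0
  'j' => row 1
  'h' => row 0
  'd' => row 1
  'i' => row 0
Rows:
  Row 0: "blnhi"
  Row 1: "eljd"
First row length: 5

5


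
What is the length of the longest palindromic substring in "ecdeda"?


Input: "ecdeda"
Checking substrings for palindromes:
  [2:5] "ded" (len 3) => palindrome
Longest palindromic substring: "ded" with length 3

3


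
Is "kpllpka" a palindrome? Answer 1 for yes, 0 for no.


Input: kpllpka
Reversed: akpllpk
  Compare pos 0 ('k') with pos 6 ('a'): MISMATCH
  Compare pos 1 ('p') with pos 5 ('k'): MISMATCH
  Compare pos 2 ('l') with pos 4 ('p'): MISMATCH
Result: not a palindrome

0


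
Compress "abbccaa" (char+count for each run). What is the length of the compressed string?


Input: abbccaa
Runs:
  'a' x 1 => "a1"
  'b' x 2 => "b2"
  'c' x 2 => "c2"
  'a' x 2 => "a2"
Compressed: "a1b2c2a2"
Compressed length: 8

8


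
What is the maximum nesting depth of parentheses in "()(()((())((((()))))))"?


Input: "()(()((())((((()))))))"
Tracking depth:
  Position 0 '(': depth becomes 1
  Position 1 ')': depth becomes 0
  Position 2 '(': depth becomes 1
  Position 3 '(': depth becomes 2
  Position 4 ')': depth becomes 1
  Position 5 '(': depth becomes 2
  Position 6 '(': depth becomes 3
  Position 7 '(': depth becomes 4
  Position 8 ')': depth becomes 3
  Position 9 ')': depth becomes 2
  Position 10 '(': depth becomes 3
  Position 11 '(': depth becomes 4
  Position 12 '(': depth becomes 5
  Position 13 '(': depth becomes 6
  Position 14 '(': depth becomes 7
  Position 15 ')': depth becomes 6
  Position 16 ')': depth becomes 5
  Position 17 ')': depth becomes 4
  Position 18 ')': depth becomes 3
  Position 19 ')': depth becomes 2
  Position 20 ')': depth becomes 1
  Position 21 ')': depth becomes 0
Maximum depth reached: 7

7


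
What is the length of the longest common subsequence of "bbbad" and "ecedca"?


LCS of "bbbad" and "ecedca"
DP table:
           e    c    e    d    c    a
      0    0    0    0    0    0    0
  b   0    0    0    0    0    0    0
  b   0    0    0    0    0    0    0
  b   0    0    0    0    0    0    0
  a   0    0    0    0    0    0    1
  d   0    0    0    0    1    1    1
LCS length = dp[5][6] = 1

1


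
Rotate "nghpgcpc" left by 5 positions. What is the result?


Input: "nghpgcpc", rotate left by 5
First 5 characters: "nghpg"
Remaining characters: "cpc"
Concatenate remaining + first: "cpc" + "nghpg" = "cpcnghpg"

cpcnghpg


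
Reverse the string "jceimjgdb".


Input: jceimjgdb
Reading characters right to left:
  Position 8: 'b'
  Position 7: 'd'
  Position 6: 'g'
  Position 5: 'j'
  Position 4: 'm'
  Position 3: 'i'
  Position 2: 'e'
  Position 1: 'c'
  Position 0: 'j'
Reversed: bdgjmiecj

bdgjmiecj


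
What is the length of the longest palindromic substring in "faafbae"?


Input: "faafbae"
Checking substrings for palindromes:
  [0:4] "faaf" (len 4) => palindrome
  [1:3] "aa" (len 2) => palindrome
Longest palindromic substring: "faaf" with length 4

4


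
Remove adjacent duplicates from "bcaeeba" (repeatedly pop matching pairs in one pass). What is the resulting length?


Input: bcaeeba
Stack-based adjacent duplicate removal:
  Read 'b': push. Stack: b
  Read 'c': push. Stack: bc
  Read 'a': push. Stack: bca
  Read 'e': push. Stack: bcae
  Read 'e': matches stack top 'e' => pop. Stack: bca
  Read 'b': push. Stack: bcab
  Read 'a': push. Stack: bcaba
Final stack: "bcaba" (length 5)

5


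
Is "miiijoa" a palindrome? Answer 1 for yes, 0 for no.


Input: miiijoa
Reversed: aojiiim
  Compare pos 0 ('m') with pos 6 ('a'): MISMATCH
  Compare pos 1 ('i') with pos 5 ('o'): MISMATCH
  Compare pos 2 ('i') with pos 4 ('j'): MISMATCH
Result: not a palindrome

0


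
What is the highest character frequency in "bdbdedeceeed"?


Input: bdbdedeceeed
Character counts:
  'b': 2
  'c': 1
  'd': 4
  'e': 5
Maximum frequency: 5

5


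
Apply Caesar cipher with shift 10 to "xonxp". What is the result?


Caesar cipher: shift "xonxp" by 10
  'x' (pos 23) + 10 = pos 7 = 'h'
  'o' (pos 14) + 10 = pos 24 = 'y'
  'n' (pos 13) + 10 = pos 23 = 'x'
  'x' (pos 23) + 10 = pos 7 = 'h'
  'p' (pos 15) + 10 = pos 25 = 'z'
Result: hyxhz

hyxhz


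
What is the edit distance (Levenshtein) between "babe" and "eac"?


Computing edit distance: "babe" -> "eac"
DP table:
           e    a    c
      0    1    2    3
  b   1    1    2    3
  a   2    2    1    2
  b   3    3    2    2
  e   4    3    3    3
Edit distance = dp[4][3] = 3

3


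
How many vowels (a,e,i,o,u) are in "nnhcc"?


Input: nnhcc
Checking each character:
  'n' at position 0: consonant
  'n' at position 1: consonant
  'h' at position 2: consonant
  'c' at position 3: consonant
  'c' at position 4: consonant
Total vowels: 0

0


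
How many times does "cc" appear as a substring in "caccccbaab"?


Searching for "cc" in "caccccbaab"
Scanning each position:
  Position 0: "ca" => no
  Position 1: "ac" => no
  Position 2: "cc" => MATCH
  Position 3: "cc" => MATCH
  Position 4: "cc" => MATCH
  Position 5: "cb" => no
  Position 6: "ba" => no
  Position 7: "aa" => no
  Position 8: "ab" => no
Total occurrences: 3

3


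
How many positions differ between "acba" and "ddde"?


Comparing "acba" and "ddde" position by position:
  Position 0: 'a' vs 'd' => DIFFER
  Position 1: 'c' vs 'd' => DIFFER
  Position 2: 'b' vs 'd' => DIFFER
  Position 3: 'a' vs 'e' => DIFFER
Positions that differ: 4

4


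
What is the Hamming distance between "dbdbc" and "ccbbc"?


Comparing "dbdbc" and "ccbbc" position by position:
  Position 0: 'd' vs 'c' => differ
  Position 1: 'b' vs 'c' => differ
  Position 2: 'd' vs 'b' => differ
  Position 3: 'b' vs 'b' => same
  Position 4: 'c' vs 'c' => same
Total differences (Hamming distance): 3

3


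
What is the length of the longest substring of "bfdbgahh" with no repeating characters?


Input: "bfdbgahh"
Sliding window (track last position of each char):
  Position 0 ('b'): window [0,0] length 1 -- new best
  Position 1 ('f'): window [0,1] length 2 -- new best
  Position 2 ('d'): window [0,2] length 3 -- new best
  Position 3 ('b'): repeat (last at 0), move window start to 1
  Position 3 ('b'): window [1,3] length 3
  Position 4 ('g'): window [1,4] length 4 -- new best
  Position 5 ('a'): window [1,5] length 5 -- new best
  Position 6 ('h'): window [1,6] length 6 -- new best
  Position 7 ('h'): repeat (last at 6), move window start to 7
  Position 7 ('h'): window [7,7] length 1
Longest substring with no repeats: "fdbgah" with length 6

6


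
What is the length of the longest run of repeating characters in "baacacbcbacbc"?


Input: "baacacbcbacbc"
Scanning for longest run:
  Position 1 ('a'): new char, reset run to 1
  Position 2 ('a'): continues run of 'a', length=2
  Position 3 ('c'): new char, reset run to 1
  Position 4 ('a'): new char, reset run to 1
  Position 5 ('c'): new char, reset run to 1
  Position 6 ('b'): new char, reset run to 1
  Position 7 ('c'): new char, reset run to 1
  Position 8 ('b'): new char, reset run to 1
  Position 9 ('a'): new char, reset run to 1
  Position 10 ('c'): new char, reset run to 1
  Position 11 ('b'): new char, reset run to 1
  Position 12 ('c'): new char, reset run to 1
Longest run: 'a' with length 2

2


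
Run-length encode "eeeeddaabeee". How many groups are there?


Input: eeeeddaabeee
Scanning for consecutive runs:
  Group 1: 'e' x 4 (positions 0-3)
  Group 2: 'd' x 2 (positions 4-5)
  Group 3: 'a' x 2 (positions 6-7)
  Group 4: 'b' x 1 (positions 8-8)
  Group 5: 'e' x 3 (positions 9-11)
Total groups: 5

5
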